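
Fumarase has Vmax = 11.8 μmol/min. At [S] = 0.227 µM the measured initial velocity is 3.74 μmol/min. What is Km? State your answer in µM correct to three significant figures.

v/Vmax = 3.74/11.8 = 0.3169 = [S]/(Km+[S]).
So Km + [S] = [S]/0.3169 = 0.7162 µM, giving Km = 0.7162 − 0.227 = 0.489 µM.

0.489 µM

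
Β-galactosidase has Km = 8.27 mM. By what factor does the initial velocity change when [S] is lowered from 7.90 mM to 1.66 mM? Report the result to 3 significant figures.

Since Vmax cancels, v₂/v₁ = [S]₂(Km+[S]₁) / [S]₁(Km+[S]₂).
= 1.66×(8.27+7.90) / (7.90×(8.27+1.66)) = 26.84/78.45 = 0.342.

0.342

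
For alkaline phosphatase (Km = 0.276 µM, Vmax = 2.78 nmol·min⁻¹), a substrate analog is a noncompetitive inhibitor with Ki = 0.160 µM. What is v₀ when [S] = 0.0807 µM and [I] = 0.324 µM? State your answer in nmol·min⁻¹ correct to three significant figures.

α = 1 + [I]/Ki = 1 + 0.324/0.160 = 3.025.
For a noncompetitive inhibitor, Vmax is reduced to Vmax/α while Km is unchanged: Km,app = 0.276 µM, Vmax,app = 0.919 nmol·min⁻¹.
v = Vmax,app·[S]/(Km,app + [S]) = 0.919 × 0.0807/(0.276 + 0.0807) = 0.208 nmol·min⁻¹.

0.208 nmol·min⁻¹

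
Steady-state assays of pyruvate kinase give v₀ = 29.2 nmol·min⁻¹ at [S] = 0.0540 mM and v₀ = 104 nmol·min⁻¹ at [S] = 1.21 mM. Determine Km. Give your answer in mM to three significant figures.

0.164 mM

From v = Vmax[S]/(Km+[S]), each point gives Vmax = v(Km+[S])/[S].
Equating: 29.2(Km+0.0540)/0.0540 = 104(Km+1.21)/1.21.
540.7·Km + 29.2 = 85.95·Km + 104, so (540.7 − 85.95)·Km = 104 − 29.2.
Km = 74.80/454.8 = 0.164 mM; then Vmax = 29.2(0.164+0.0540)/0.0540 = 118 nmol·min⁻¹.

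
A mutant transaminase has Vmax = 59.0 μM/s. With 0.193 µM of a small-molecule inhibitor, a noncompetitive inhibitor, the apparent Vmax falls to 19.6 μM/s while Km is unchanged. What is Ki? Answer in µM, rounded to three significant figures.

Noncompetitive: Vmax,app = Vmax/α with α = 1 + [I]/Ki.
α = Vmax/Vmax,app = 59.0/19.6 = 3.010.
Ki = [I]/(α − 1) = 0.193/2.010 = 0.0960 µM.

0.0960 µM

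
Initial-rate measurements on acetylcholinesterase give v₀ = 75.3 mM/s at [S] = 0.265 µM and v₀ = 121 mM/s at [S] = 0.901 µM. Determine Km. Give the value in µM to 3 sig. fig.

0.305 µM

From v = Vmax[S]/(Km+[S]), each point gives Vmax = v(Km+[S])/[S].
Equating: 75.3(Km+0.265)/0.265 = 121(Km+0.901)/0.901.
284.2·Km + 75.3 = 134.3·Km + 121, so (284.2 − 134.3)·Km = 121 − 75.3.
Km = 45.70/149.9 = 0.305 µM; then Vmax = 75.3(0.305+0.265)/0.265 = 162 mM/s.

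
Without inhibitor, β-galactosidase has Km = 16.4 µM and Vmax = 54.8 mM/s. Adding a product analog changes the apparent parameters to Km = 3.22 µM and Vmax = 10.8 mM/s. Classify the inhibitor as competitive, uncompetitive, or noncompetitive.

uncompetitive

Both Km and Vmax decrease by the same factor (~5.09-fold) — characteristic of uncompetitive inhibition.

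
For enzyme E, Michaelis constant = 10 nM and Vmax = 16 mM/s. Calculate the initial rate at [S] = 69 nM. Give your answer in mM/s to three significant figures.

v = Vmax·[S]/(Km + [S]) = 16 × 69 / (10 + 69)
  = 1104 / 79.00 = 14.0 mM/s.

14.0 mM/s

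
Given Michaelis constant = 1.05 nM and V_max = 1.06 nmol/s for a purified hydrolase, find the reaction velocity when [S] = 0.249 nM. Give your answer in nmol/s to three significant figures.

v = Vmax·[S]/(Km + [S]) = 1.06 × 0.249 / (1.05 + 0.249)
  = 0.2639 / 1.299 = 0.203 nmol/s.

0.203 nmol/s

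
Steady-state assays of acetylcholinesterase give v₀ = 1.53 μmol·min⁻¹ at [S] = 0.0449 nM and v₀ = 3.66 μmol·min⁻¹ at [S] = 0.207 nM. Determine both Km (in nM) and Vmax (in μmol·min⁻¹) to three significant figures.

In reciprocal form, 1/v = (Km/Vmax)·(1/[S]) + 1/Vmax. The two points give (1/[S], 1/v) = (22.27, 0.6536) and (4.831, 0.2732).
Slope = (0.6536 − 0.2732)/(22.27 − 4.831) = 0.02181; intercept = 0.6536 − 0.02181×22.27 = 0.1679.
Vmax = 1/intercept = 5.96 μmol·min⁻¹; Km = slope × Vmax = 0.02181 × 5.96 = 0.130 nM.

Km = 0.130 nM; Vmax = 5.96 μmol·min⁻¹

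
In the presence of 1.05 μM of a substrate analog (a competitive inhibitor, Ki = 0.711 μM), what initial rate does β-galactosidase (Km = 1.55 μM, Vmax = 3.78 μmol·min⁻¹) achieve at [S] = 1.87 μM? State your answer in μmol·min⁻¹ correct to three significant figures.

1.24 μmol·min⁻¹

α = 1 + [I]/Ki = 1 + 1.05/0.711 = 2.477.
For a competitive inhibitor, Vmax is unchanged and the apparent Km becomes α·Km: Km,app = 3.84 μM, Vmax,app = 3.78 μmol·min⁻¹.
v = Vmax,app·[S]/(Km,app + [S]) = 3.78 × 1.87/(3.84 + 1.87) = 1.24 μmol·min⁻¹.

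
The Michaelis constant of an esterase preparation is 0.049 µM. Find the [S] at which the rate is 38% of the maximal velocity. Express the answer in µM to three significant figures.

0.0300 µM

v/Vmax = [S]/(Km+[S]) = 0.38, so [S] = Km·0.38/(1 − 0.38) = 0.049 × 0.6129.
[S] = 0.0300 µM.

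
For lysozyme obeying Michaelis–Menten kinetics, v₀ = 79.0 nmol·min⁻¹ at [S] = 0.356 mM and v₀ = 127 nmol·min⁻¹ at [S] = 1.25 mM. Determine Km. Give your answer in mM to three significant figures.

From v = Vmax[S]/(Km+[S]), each point gives Vmax = v(Km+[S])/[S].
Equating: 79.0(Km+0.356)/0.356 = 127(Km+1.25)/1.25.
221.9·Km + 79.0 = 101.6·Km + 127, so (221.9 − 101.6)·Km = 127 − 79.0.
Km = 48.00/120.3 = 0.399 mM; then Vmax = 79.0(0.399+0.356)/0.356 = 168 nmol·min⁻¹.

0.399 mM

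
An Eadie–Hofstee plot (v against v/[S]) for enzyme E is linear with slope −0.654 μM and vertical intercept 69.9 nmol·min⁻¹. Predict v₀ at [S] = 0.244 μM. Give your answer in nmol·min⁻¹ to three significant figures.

19.0 nmol·min⁻¹

In the Eadie–Hofstee form v = Vmax − Km·(v/[S]), the slope is −Km and the intercept is Vmax, so Km = 0.654 μM and Vmax = 69.9 nmol·min⁻¹.
v = 69.9 × 0.244/(0.654 + 0.244) = 19.0 nmol·min⁻¹.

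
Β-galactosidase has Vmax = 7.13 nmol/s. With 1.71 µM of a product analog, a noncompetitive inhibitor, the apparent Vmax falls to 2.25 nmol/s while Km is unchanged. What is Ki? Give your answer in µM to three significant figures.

Noncompetitive: Vmax,app = Vmax/α with α = 1 + [I]/Ki.
α = Vmax/Vmax,app = 7.13/2.25 = 3.169.
Since α = 1 + [I]/Ki, [I]/Ki = 3.169 − 1 = 2.169 and Ki = 1.71/2.169 = 0.788 µM.

0.788 µM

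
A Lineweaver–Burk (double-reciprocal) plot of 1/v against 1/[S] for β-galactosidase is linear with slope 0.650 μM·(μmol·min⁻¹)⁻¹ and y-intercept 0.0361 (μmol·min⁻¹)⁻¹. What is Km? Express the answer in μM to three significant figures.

18.0 μM

y-intercept = 1/Vmax ⇒ Vmax = 27.7 μmol·min⁻¹; slope = Km/Vmax ⇒ Km = slope × Vmax.
Km = 0.650 × 27.7 = 18.0 μM.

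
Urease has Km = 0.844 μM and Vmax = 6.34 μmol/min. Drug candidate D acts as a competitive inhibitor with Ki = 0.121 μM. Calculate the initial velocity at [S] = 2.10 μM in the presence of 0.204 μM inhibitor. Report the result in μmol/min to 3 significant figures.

α = 1 + [I]/Ki = 1 + 0.204/0.121 = 2.686.
For a competitive inhibitor, Vmax is unchanged and the apparent Km becomes α·Km: Km,app = 2.27 μM, Vmax,app = 6.34 μmol/min.
v = Vmax,app·[S]/(Km,app + [S]) = 6.34 × 2.10/(2.27 + 2.10) = 3.05 μmol/min.

3.05 μmol/min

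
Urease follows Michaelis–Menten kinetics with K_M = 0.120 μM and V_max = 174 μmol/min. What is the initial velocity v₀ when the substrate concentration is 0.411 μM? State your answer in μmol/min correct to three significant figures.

[S]/(Km+[S]) = 0.411/0.5310 = 0.7740, the fractional saturation.
v = 0.7740 × Vmax = 0.7740 × 174 = 135 μmol/min.

135 μmol/min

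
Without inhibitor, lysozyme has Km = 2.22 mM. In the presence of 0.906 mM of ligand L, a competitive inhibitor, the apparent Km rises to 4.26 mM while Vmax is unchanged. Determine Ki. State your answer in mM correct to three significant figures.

0.986 mM

Competitive: Km,app = α·Km with α = 1 + [I]/Ki.
α = Km,app/Km = 4.26/2.22 = 1.919.
Ki = [I]/(α − 1) = 0.906/0.9189 = 0.986 mM.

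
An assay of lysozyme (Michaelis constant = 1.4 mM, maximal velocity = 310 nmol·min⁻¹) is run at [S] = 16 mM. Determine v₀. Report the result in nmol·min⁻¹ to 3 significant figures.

285 nmol·min⁻¹

v = Vmax·[S]/(Km + [S]) = 310 × 16 / (1.4 + 16)
  = 4960 / 17.40 = 285 nmol·min⁻¹.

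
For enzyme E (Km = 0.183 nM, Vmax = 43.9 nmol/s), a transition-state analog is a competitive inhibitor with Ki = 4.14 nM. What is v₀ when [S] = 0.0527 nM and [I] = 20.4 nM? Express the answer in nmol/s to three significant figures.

α = 1 + [I]/Ki = 1 + 20.4/4.14 = 5.928.
For a competitive inhibitor, Vmax is unchanged and the apparent Km becomes α·Km: Km,app = 1.08 nM, Vmax,app = 43.9 nmol/s.
v = Vmax,app·[S]/(Km,app + [S]) = 43.9 × 0.0527/(1.08 + 0.0527) = 2.03 nmol/s.

2.03 nmol/s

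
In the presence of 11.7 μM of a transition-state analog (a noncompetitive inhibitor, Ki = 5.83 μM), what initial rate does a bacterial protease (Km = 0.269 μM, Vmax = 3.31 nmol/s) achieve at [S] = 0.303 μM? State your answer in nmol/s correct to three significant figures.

0.583 nmol/s

With α = 1 + [I]/Ki = 1 + 11.7/5.83 = 3.007, the noncompetitive rate law is v = (Vmax/α)·[S] / (Km + [S]).
v = (3.31/3.007)×0.303 / (0.269 + 0.303) = 0.3335/0.5720 = 0.583 nmol/s.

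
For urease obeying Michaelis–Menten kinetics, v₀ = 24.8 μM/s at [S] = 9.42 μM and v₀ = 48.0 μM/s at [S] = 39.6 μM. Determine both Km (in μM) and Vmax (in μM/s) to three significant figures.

Km = 16.3 μM; Vmax = 67.8 μM/s

From v = Vmax[S]/(Km+[S]), each point gives Vmax = v(Km+[S])/[S].
Equating: 24.8(Km+9.42)/9.42 = 48.0(Km+39.6)/39.6.
2.633·Km + 24.8 = 1.212·Km + 48.0, so (2.633 − 1.212)·Km = 48.0 − 24.8.
Km = 23.20/1.421 = 16.3 μM; then Vmax = 24.8(16.3+9.42)/9.42 = 67.8 μM/s.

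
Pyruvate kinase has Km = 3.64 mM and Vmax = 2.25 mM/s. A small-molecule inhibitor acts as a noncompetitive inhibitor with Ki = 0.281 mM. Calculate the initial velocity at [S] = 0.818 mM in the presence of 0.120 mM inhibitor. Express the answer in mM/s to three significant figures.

0.289 mM/s

With α = 1 + [I]/Ki = 1 + 0.120/0.281 = 1.427, the noncompetitive rate law is v = (Vmax/α)·[S] / (Km + [S]).
v = (2.25/1.427)×0.818 / (3.64 + 0.818) = 1.290/4.458 = 0.289 mM/s.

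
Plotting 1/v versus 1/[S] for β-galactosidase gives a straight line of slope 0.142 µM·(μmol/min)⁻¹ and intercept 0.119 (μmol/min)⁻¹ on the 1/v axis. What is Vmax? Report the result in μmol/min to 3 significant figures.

8.40 μmol/min

The y-intercept of a Lineweaver–Burk plot equals 1/Vmax, so Vmax = 1/0.119 = 8.40 μmol/min.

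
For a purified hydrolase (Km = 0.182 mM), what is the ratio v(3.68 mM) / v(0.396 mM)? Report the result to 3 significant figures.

The fractional saturations are [S]/(Km+[S]) = 0.396/0.5780 = 0.6851 and 3.68/3.862 = 0.9529.
v₂/v₁ is just their ratio: 0.9529/0.6851 = 1.39.

1.39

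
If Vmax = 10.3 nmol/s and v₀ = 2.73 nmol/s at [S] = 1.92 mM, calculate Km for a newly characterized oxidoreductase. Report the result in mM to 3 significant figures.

5.32 mM

v/Vmax = 2.73/10.3 = 0.2650 = [S]/(Km+[S]).
So Km + [S] = [S]/0.2650 = 7.244 mM, giving Km = 7.244 − 1.92 = 5.32 mM.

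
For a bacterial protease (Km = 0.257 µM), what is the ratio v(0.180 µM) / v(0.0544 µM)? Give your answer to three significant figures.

2.36

Since Vmax cancels, v₂/v₁ = [S]₂(Km+[S]₁) / [S]₁(Km+[S]₂).
= 0.180×(0.257+0.0544) / (0.0544×(0.257+0.180)) = 0.05605/0.02377 = 2.36.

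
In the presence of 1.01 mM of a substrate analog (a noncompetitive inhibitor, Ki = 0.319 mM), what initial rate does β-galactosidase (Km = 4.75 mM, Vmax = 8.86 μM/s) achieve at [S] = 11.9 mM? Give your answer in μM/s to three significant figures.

α = 1 + [I]/Ki = 1 + 1.01/0.319 = 4.166.
For a noncompetitive inhibitor, Vmax is reduced to Vmax/α while Km is unchanged: Km,app = 4.75 mM, Vmax,app = 2.13 μM/s.
v = Vmax,app·[S]/(Km,app + [S]) = 2.13 × 11.9/(4.75 + 11.9) = 1.52 μM/s.

1.52 μM/s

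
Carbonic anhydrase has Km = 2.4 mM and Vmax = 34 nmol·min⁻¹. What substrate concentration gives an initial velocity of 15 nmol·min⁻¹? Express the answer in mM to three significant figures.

1.89 mM

The required fractional saturation is v/Vmax = 15/34 = 0.4412.
Then [S]/(Km+[S]) = 0.4412 ⇒ [S] = 2.4 × 0.4412/(1 − 0.4412) = 1.89 mM.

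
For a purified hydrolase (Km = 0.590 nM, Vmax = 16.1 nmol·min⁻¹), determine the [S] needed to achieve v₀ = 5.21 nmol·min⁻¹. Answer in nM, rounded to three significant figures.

Rearranging v = Vmax[S]/(Km+[S]) gives [S] = Km·v/(Vmax − v).
[S] = 0.590 × 5.21 / (16.1 − 5.21) = 3.074/10.89 = 0.282 nM.

0.282 nM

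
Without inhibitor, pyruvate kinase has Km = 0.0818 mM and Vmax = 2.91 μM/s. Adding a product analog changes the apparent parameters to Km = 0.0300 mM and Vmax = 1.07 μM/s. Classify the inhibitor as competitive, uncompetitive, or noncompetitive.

Both Km and Vmax decrease by the same factor (~2.73-fold) — characteristic of uncompetitive inhibition.

uncompetitive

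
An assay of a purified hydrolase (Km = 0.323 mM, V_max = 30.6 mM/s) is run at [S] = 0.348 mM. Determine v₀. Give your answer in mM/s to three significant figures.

15.9 mM/s

v = Vmax·[S]/(Km + [S]) = 30.6 × 0.348 / (0.323 + 0.348)
  = 10.65 / 0.6710 = 15.9 mM/s.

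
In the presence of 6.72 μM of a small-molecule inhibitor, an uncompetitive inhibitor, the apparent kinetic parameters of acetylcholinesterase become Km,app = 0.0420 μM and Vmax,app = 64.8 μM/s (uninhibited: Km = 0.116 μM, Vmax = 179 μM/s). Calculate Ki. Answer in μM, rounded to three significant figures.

3.81 μM

Uncompetitive: Vmax,app = Vmax/α (and Km,app = Km/α) with α = 1 + [I]/Ki.
α = Vmax/Vmax,app = 179/64.8 = 2.762.
Ki = [I]/(α − 1) = 6.72/1.762 = 3.81 μM.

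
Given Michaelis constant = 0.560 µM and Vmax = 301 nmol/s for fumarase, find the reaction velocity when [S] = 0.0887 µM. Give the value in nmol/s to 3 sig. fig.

v = Vmax·[S]/(Km + [S]) = 301 × 0.0887 / (0.560 + 0.0887)
  = 26.70 / 0.6487 = 41.2 nmol/s.

41.2 nmol/s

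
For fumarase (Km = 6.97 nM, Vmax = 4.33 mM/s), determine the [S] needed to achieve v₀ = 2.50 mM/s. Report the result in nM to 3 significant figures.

9.52 nM

Rearranging v = Vmax[S]/(Km+[S]) gives [S] = Km·v/(Vmax − v).
[S] = 6.97 × 2.50 / (4.33 − 2.50) = 17.42/1.830 = 9.52 nM.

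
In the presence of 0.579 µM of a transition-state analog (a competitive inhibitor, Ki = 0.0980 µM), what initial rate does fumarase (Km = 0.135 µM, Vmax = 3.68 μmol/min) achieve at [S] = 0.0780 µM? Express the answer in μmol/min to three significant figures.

0.284 μmol/min

With α = 1 + [I]/Ki = 1 + 0.579/0.0980 = 6.908, the competitive rate law is v = Vmax[S] / (αKm + [S]).
v = 3.68×0.0780 / (6.908×0.135 + 0.0780) = 0.2870/1.011 = 0.284 μmol/min.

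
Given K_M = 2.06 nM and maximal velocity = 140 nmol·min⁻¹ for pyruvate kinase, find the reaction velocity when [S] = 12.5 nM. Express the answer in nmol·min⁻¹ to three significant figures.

[S]/(Km+[S]) = 12.5/14.56 = 0.8585, the fractional saturation.
v = 0.8585 × Vmax = 0.8585 × 140 = 120 nmol·min⁻¹.

120 nmol·min⁻¹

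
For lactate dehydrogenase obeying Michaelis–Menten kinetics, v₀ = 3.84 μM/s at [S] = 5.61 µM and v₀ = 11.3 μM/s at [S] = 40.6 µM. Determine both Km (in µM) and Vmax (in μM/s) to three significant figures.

In reciprocal form, 1/v = (Km/Vmax)·(1/[S]) + 1/Vmax. The two points give (1/[S], 1/v) = (0.1783, 0.2604) and (0.02463, 0.08850).
Slope = (0.2604 − 0.08850)/(0.1783 − 0.02463) = 1.119; intercept = 0.2604 − 1.119×0.1783 = 0.06093.
Vmax = 1/intercept = 16.4 μM/s; Km = slope × Vmax = 1.119 × 16.4 = 18.4 µM.

Km = 18.4 µM; Vmax = 16.4 μM/s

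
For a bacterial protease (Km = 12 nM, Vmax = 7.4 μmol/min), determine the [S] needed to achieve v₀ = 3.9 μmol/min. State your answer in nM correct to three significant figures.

13.4 nM

Rearranging v = Vmax[S]/(Km+[S]) gives [S] = Km·v/(Vmax − v).
[S] = 12 × 3.9 / (7.4 − 3.9) = 46.80/3.500 = 13.4 nM.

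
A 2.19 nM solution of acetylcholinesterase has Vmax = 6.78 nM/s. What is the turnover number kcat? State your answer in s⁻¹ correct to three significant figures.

3.10 s⁻¹

kcat = Vmax/[E]total = 6.78 nM/s / 2.19 nM = 3.10 s⁻¹.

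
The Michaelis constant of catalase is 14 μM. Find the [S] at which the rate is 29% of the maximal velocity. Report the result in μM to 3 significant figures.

5.72 μM

v/Vmax = [S]/(Km+[S]) = 0.29, so [S] = Km·0.29/(1 − 0.29) = 14 × 0.4085.
[S] = 5.72 μM.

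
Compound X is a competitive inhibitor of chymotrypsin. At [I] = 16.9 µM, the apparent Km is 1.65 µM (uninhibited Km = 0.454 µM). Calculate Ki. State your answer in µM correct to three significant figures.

Competitive: Km,app = α·Km with α = 1 + [I]/Ki.
α = Km,app/Km = 1.65/0.454 = 3.634.
Since α = 1 + [I]/Ki, [I]/Ki = 3.634 − 1 = 2.634 and Ki = 16.9/2.634 = 6.42 µM.

6.42 µM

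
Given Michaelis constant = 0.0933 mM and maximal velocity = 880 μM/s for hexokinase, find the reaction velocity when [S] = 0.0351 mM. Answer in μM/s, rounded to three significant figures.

v = Vmax·[S]/(Km + [S]) = 880 × 0.0351 / (0.0933 + 0.0351)
  = 30.89 / 0.1284 = 241 μM/s.

241 μM/s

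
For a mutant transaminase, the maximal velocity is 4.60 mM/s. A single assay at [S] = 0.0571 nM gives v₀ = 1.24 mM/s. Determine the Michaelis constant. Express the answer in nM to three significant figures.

0.155 nM

v/Vmax = 1.24/4.60 = 0.2696 = [S]/(Km+[S]).
So Km + [S] = [S]/0.2696 = 0.2118 nM, giving Km = 0.2118 − 0.0571 = 0.155 nM.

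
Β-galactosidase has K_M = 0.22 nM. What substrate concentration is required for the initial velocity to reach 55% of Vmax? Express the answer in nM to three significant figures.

v/Vmax = [S]/(Km+[S]) = 0.55, so [S] = Km·0.55/(1 − 0.55) = 0.22 × 1.222.
[S] = 0.269 nM.

0.269 nM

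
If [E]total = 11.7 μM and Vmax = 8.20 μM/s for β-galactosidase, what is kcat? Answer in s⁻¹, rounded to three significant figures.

kcat = Vmax/[E]total = 8.20 μM/s / 11.7 μM = 0.701 s⁻¹.

0.701 s⁻¹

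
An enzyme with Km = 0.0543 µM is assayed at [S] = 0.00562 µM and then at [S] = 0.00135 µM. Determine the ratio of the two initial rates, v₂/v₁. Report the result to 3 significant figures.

0.259

The fractional saturations are [S]/(Km+[S]) = 0.00562/0.05992 = 0.09379 and 0.00135/0.05565 = 0.02426.
v₂/v₁ is just their ratio: 0.02426/0.09379 = 0.259.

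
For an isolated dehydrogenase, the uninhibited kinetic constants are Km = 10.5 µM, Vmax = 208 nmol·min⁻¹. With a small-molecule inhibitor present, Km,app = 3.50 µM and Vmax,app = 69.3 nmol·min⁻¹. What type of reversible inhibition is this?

Both Km and Vmax decrease by the same factor (~3.00-fold) — characteristic of uncompetitive inhibition.

uncompetitive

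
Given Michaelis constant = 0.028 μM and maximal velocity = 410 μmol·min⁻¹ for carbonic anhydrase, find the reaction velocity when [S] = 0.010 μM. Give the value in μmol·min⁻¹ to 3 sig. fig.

108 μmol·min⁻¹

[S]/(Km+[S]) = 0.010/0.03800 = 0.2632, the fractional saturation.
v = 0.2632 × Vmax = 0.2632 × 410 = 108 μmol·min⁻¹.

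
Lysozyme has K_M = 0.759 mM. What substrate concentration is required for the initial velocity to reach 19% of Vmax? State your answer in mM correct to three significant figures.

v/Vmax = [S]/(Km+[S]) = 0.19, so [S] = Km·0.19/(1 − 0.19) = 0.759 × 0.2346.
[S] = 0.178 mM.

0.178 mM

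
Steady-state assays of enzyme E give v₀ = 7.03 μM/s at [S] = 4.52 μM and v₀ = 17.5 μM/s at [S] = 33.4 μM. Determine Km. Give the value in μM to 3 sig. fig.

In reciprocal form, 1/v = (Km/Vmax)·(1/[S]) + 1/Vmax. The two points give (1/[S], 1/v) = (0.2212, 0.1422) and (0.02994, 0.05714).
Slope = (0.1422 − 0.05714)/(0.2212 − 0.02994) = 0.4449; intercept = 0.1422 − 0.4449×0.2212 = 0.04382.
Vmax = 1/intercept = 22.8 μM/s; Km = slope × Vmax = 0.4449 × 22.8 = 10.2 μM.

10.2 μM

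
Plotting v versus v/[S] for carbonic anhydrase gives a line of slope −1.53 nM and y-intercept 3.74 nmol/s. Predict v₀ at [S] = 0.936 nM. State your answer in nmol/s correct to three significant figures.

In the Eadie–Hofstee form v = Vmax − Km·(v/[S]), the slope is −Km and the intercept is Vmax, so Km = 1.53 nM and Vmax = 3.74 nmol/s.
v = 3.74 × 0.936/(1.53 + 0.936) = 1.42 nmol/s.

1.42 nmol/s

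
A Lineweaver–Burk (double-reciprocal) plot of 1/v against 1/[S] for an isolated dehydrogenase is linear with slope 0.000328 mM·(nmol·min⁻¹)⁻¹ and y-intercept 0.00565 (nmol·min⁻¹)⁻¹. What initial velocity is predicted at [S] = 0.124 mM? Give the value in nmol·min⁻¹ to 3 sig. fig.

The y-intercept is 1/Vmax, so Vmax = 1/0.00565 = 177 nmol·min⁻¹.
The slope is Km/Vmax, so Km = 0.000328 × 177 = 0.0581 mM.
Then v = 177 × 0.124/(0.0581 + 0.124) = 121 nmol·min⁻¹.

121 nmol·min⁻¹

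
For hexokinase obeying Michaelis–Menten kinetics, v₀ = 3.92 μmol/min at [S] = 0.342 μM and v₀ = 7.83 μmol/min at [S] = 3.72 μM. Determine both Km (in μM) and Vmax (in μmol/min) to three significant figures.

Km = 0.418 μM; Vmax = 8.71 μmol/min

In reciprocal form, 1/v = (Km/Vmax)·(1/[S]) + 1/Vmax. The two points give (1/[S], 1/v) = (2.924, 0.2551) and (0.2688, 0.1277).
Slope = (0.2551 − 0.1277)/(2.924 − 0.2688) = 0.04798; intercept = 0.2551 − 0.04798×2.924 = 0.1148.
Vmax = 1/intercept = 8.71 μmol/min; Km = slope × Vmax = 0.04798 × 8.71 = 0.418 μM.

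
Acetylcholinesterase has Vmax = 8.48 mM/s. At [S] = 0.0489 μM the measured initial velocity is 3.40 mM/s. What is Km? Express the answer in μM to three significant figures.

0.0731 μM

From v = Vmax[S]/(Km+[S]), Km = [S](Vmax − v)/v.
Km = 0.0489 × (8.48 − 3.40) / 3.40 = 0.2484/3.40 = 0.0731 μM.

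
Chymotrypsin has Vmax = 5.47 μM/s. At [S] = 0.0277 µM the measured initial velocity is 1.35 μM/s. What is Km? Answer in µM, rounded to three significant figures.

From v = Vmax[S]/(Km+[S]), Km = [S](Vmax − v)/v.
Km = 0.0277 × (5.47 − 1.35) / 1.35 = 0.1141/1.35 = 0.0845 µM.

0.0845 µM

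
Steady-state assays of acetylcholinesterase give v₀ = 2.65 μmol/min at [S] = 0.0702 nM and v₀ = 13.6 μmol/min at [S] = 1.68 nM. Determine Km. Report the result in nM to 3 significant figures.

In reciprocal form, 1/v = (Km/Vmax)·(1/[S]) + 1/Vmax. The two points give (1/[S], 1/v) = (14.25, 0.3774) and (0.5952, 0.07353).
Slope = (0.3774 − 0.07353)/(14.25 − 0.5952) = 0.02226; intercept = 0.3774 − 0.02226×14.25 = 0.06028.
Vmax = 1/intercept = 16.6 μmol/min; Km = slope × Vmax = 0.02226 × 16.6 = 0.369 nM.

0.369 nM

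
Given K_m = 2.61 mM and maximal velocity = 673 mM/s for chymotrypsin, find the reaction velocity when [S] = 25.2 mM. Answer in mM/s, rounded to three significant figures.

610 mM/s

[S]/(Km+[S]) = 25.2/27.81 = 0.9061, the fractional saturation.
v = 0.9061 × Vmax = 0.9061 × 673 = 610 mM/s.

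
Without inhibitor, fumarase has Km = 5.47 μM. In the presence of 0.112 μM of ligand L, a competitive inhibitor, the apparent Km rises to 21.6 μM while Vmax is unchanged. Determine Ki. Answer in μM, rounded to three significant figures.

0.0380 μM

Competitive: Km,app = α·Km with α = 1 + [I]/Ki.
α = Km,app/Km = 21.6/5.47 = 3.949.
Since α = 1 + [I]/Ki, [I]/Ki = 3.949 − 1 = 2.949 and Ki = 0.112/2.949 = 0.0380 μM.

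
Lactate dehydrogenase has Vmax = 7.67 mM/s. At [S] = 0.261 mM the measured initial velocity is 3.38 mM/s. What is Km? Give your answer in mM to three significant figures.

0.331 mM

v/Vmax = 3.38/7.67 = 0.4407 = [S]/(Km+[S]).
So Km + [S] = [S]/0.4407 = 0.5923 mM, giving Km = 0.5923 − 0.261 = 0.331 mM.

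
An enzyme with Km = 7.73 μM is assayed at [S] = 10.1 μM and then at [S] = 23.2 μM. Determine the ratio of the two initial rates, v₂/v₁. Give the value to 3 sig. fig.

Since Vmax cancels, v₂/v₁ = [S]₂(Km+[S]₁) / [S]₁(Km+[S]₂).
= 23.2×(7.73+10.1) / (10.1×(7.73+23.2)) = 413.7/312.4 = 1.32.

1.32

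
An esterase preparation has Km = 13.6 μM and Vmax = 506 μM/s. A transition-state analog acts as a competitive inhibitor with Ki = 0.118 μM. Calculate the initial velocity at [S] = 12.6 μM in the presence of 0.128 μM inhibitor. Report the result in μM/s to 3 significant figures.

α = 1 + [I]/Ki = 1 + 0.128/0.118 = 2.085.
For a competitive inhibitor, Vmax is unchanged and the apparent Km becomes α·Km: Km,app = 28.4 μM, Vmax,app = 506 μM/s.
v = Vmax,app·[S]/(Km,app + [S]) = 506 × 12.6/(28.4 + 12.6) = 156 μM/s.

156 μM/s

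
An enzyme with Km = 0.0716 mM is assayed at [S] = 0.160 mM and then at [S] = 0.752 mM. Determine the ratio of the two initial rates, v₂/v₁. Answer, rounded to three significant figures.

The fractional saturations are [S]/(Km+[S]) = 0.160/0.2316 = 0.6908 and 0.752/0.8236 = 0.9131.
v₂/v₁ is just their ratio: 0.9131/0.6908 = 1.32.

1.32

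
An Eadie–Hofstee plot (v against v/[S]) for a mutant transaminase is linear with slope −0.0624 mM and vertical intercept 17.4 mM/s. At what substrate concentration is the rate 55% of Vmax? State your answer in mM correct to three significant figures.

0.0763 mM

The Eadie–Hofstee slope gives Km = 0.0624 mM (slope = −Km).
v/Vmax = [S]/(Km+[S]) = 0.55 ⇒ [S] = Km·0.55/(1−0.55) = 0.0624 × 1.222 = 0.0763 mM.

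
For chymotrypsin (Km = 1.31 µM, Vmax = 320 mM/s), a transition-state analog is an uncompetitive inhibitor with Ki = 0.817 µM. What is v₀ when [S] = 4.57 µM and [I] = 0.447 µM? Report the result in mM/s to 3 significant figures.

α = 1 + [I]/Ki = 1 + 0.447/0.817 = 1.547.
For an uncompetitive inhibitor, both parameters are divided by α, giving Vmax/α and Km/α: Km,app = 0.847 µM, Vmax,app = 207 mM/s.
v = Vmax,app·[S]/(Km,app + [S]) = 207 × 4.57/(0.847 + 4.57) = 175 mM/s.

175 mM/s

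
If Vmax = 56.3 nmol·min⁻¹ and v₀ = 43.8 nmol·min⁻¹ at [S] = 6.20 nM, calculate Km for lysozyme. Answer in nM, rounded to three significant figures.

1.77 nM

v/Vmax = 43.8/56.3 = 0.7780 = [S]/(Km+[S]).
So Km + [S] = [S]/0.7780 = 7.969 nM, giving Km = 7.969 − 6.20 = 1.77 nM.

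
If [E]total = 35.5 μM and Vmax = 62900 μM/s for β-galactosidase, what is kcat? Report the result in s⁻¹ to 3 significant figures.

1770 s⁻¹

kcat = Vmax/[E]total = 62900 μM/s / 35.5 μM = 1770 s⁻¹.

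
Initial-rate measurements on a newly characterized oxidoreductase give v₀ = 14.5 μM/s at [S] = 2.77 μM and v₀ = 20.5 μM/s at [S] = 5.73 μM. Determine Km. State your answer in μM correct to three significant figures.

3.62 μM

From v = Vmax[S]/(Km+[S]), each point gives Vmax = v(Km+[S])/[S].
Equating: 14.5(Km+2.77)/2.77 = 20.5(Km+5.73)/5.73.
5.235·Km + 14.5 = 3.578·Km + 20.5, so (5.235 − 3.578)·Km = 20.5 − 14.5.
Km = 6.000/1.657 = 3.62 μM; then Vmax = 14.5(3.62+2.77)/2.77 = 33.5 μM/s.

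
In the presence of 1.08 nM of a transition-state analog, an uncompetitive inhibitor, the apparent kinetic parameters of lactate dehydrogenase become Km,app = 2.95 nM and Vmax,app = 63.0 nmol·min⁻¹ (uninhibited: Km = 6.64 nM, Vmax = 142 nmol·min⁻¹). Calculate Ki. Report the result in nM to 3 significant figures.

Uncompetitive: Vmax,app = Vmax/α (and Km,app = Km/α) with α = 1 + [I]/Ki.
α = Vmax/Vmax,app = 142/63.0 = 2.254.
Since α = 1 + [I]/Ki, [I]/Ki = 2.254 − 1 = 1.254 and Ki = 1.08/1.254 = 0.861 nM.

0.861 nM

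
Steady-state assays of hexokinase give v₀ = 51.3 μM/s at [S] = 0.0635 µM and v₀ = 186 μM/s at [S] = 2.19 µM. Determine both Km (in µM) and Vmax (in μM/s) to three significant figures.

From v = Vmax[S]/(Km+[S]), each point gives Vmax = v(Km+[S])/[S].
Equating: 51.3(Km+0.0635)/0.0635 = 186(Km+2.19)/2.19.
807.9·Km + 51.3 = 84.93·Km + 186, so (807.9 − 84.93)·Km = 186 − 51.3.
Km = 134.7/722.9 = 0.186 µM; then Vmax = 51.3(0.186+0.0635)/0.0635 = 202 μM/s.

Km = 0.186 µM; Vmax = 202 μM/s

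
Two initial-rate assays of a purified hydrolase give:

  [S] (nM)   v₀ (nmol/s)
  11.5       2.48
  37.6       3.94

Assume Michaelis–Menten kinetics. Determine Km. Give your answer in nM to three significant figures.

From v = Vmax[S]/(Km+[S]), each point gives Vmax = v(Km+[S])/[S].
Equating: 2.48(Km+11.5)/11.5 = 3.94(Km+37.6)/37.6.
0.2157·Km + 2.48 = 0.1048·Km + 3.94, so (0.2157 − 0.1048)·Km = 3.94 − 2.48.
Km = 1.460/0.1109 = 13.2 nM; then Vmax = 2.48(13.2+11.5)/11.5 = 5.32 nmol/s.

13.2 nM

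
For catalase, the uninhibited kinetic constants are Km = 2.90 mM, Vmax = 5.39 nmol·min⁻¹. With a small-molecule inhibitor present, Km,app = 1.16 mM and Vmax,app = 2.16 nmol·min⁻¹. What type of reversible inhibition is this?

Both Km and Vmax decrease by the same factor (~2.50-fold) — characteristic of uncompetitive inhibition.

uncompetitive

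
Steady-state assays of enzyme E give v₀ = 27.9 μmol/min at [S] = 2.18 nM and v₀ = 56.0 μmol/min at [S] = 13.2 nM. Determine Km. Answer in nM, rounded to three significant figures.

From v = Vmax[S]/(Km+[S]), each point gives Vmax = v(Km+[S])/[S].
Equating: 27.9(Km+2.18)/2.18 = 56.0(Km+13.2)/13.2.
12.80·Km + 27.9 = 4.242·Km + 56.0, so (12.80 − 4.242)·Km = 56.0 − 27.9.
Km = 28.10/8.556 = 3.28 nM; then Vmax = 27.9(3.28+2.18)/2.18 = 69.9 μmol/min.

3.28 nM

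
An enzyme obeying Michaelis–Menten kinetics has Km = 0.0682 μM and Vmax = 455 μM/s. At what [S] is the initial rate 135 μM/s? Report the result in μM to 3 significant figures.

0.0288 μM

Rearranging v = Vmax[S]/(Km+[S]) gives [S] = Km·v/(Vmax − v).
[S] = 0.0682 × 135 / (455 − 135) = 9.207/320.0 = 0.0288 μM.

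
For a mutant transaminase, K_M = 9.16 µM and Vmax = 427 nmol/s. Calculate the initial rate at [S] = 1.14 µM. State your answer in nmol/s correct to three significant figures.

47.3 nmol/s

[S]/(Km+[S]) = 1.14/10.30 = 0.1107, the fractional saturation.
v = 0.1107 × Vmax = 0.1107 × 427 = 47.3 nmol/s.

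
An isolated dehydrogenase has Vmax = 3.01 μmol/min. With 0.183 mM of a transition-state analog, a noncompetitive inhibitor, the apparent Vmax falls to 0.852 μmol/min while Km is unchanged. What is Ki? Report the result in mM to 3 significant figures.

Noncompetitive: Vmax,app = Vmax/α with α = 1 + [I]/Ki.
α = Vmax/Vmax,app = 3.01/0.852 = 3.533.
Ki = [I]/(α − 1) = 0.183/2.533 = 0.0723 mM.

0.0723 mM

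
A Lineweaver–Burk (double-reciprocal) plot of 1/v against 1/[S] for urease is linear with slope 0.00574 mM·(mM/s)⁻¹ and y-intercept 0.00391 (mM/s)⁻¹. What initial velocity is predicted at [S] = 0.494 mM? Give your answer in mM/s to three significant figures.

64.4 mM/s

The y-intercept is 1/Vmax, so Vmax = 1/0.00391 = 256 mM/s.
The slope is Km/Vmax, so Km = 0.00574 × 256 = 1.47 mM.
Then v = 256 × 0.494/(1.47 + 0.494) = 64.4 mM/s.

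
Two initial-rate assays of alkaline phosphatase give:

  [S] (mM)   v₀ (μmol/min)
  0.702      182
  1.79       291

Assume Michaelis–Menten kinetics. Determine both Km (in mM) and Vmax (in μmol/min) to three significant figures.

From v = Vmax[S]/(Km+[S]), each point gives Vmax = v(Km+[S])/[S].
Equating: 182(Km+0.702)/0.702 = 291(Km+1.79)/1.79.
259.3·Km + 182 = 162.6·Km + 291, so (259.3 − 162.6)·Km = 291 − 182.
Km = 109.0/96.69 = 1.13 mM; then Vmax = 182(1.13+0.702)/0.702 = 474 μmol/min.

Km = 1.13 mM; Vmax = 474 μmol/min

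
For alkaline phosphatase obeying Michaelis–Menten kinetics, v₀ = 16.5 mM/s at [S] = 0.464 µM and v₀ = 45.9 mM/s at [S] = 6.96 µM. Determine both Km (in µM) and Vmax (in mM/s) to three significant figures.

From v = Vmax[S]/(Km+[S]), each point gives Vmax = v(Km+[S])/[S].
Equating: 16.5(Km+0.464)/0.464 = 45.9(Km+6.96)/6.96.
35.56·Km + 16.5 = 6.595·Km + 45.9, so (35.56 − 6.595)·Km = 45.9 − 16.5.
Km = 29.40/28.97 = 1.02 µM; then Vmax = 16.5(1.02+0.464)/0.464 = 52.6 mM/s.

Km = 1.02 µM; Vmax = 52.6 mM/s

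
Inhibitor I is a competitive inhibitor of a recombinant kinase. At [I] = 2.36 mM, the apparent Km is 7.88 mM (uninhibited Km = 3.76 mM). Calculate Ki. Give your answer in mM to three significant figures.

Competitive: Km,app = α·Km with α = 1 + [I]/Ki.
α = Km,app/Km = 7.88/3.76 = 2.096.
Ki = [I]/(α − 1) = 2.36/1.096 = 2.15 mM.

2.15 mM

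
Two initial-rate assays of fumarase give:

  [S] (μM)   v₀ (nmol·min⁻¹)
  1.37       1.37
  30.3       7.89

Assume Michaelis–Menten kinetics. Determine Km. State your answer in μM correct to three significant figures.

In reciprocal form, 1/v = (Km/Vmax)·(1/[S]) + 1/Vmax. The two points give (1/[S], 1/v) = (0.7299, 0.7299) and (0.03300, 0.1267).
Slope = (0.7299 − 0.1267)/(0.7299 − 0.03300) = 0.8655; intercept = 0.7299 − 0.8655×0.7299 = 0.09818.
Vmax = 1/intercept = 10.2 nmol·min⁻¹; Km = slope × Vmax = 0.8655 × 10.2 = 8.82 μM.

8.82 μM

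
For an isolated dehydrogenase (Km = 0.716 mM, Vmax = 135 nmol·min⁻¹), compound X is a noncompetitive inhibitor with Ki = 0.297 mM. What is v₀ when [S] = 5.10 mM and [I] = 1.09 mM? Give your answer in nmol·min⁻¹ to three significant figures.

25.3 nmol·min⁻¹

With α = 1 + [I]/Ki = 1 + 1.09/0.297 = 4.670, the noncompetitive rate law is v = (Vmax/α)·[S] / (Km + [S]).
v = (135/4.670)×5.10 / (0.716 + 5.10) = 147.4/5.816 = 25.3 nmol·min⁻¹.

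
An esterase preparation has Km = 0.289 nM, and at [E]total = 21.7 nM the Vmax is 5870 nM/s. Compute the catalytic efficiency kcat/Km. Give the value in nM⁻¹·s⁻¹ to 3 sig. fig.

936 nM⁻¹·s⁻¹

kcat = Vmax/[E]total = 5870/21.7 = 271 s⁻¹.
kcat/Km = 271/0.289 = 936 nM⁻¹·s⁻¹.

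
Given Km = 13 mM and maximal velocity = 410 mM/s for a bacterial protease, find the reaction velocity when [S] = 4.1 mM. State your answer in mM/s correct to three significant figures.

98.3 mM/s

[S]/(Km+[S]) = 4.1/17.10 = 0.2398, the fractional saturation.
v = 0.2398 × Vmax = 0.2398 × 410 = 98.3 mM/s.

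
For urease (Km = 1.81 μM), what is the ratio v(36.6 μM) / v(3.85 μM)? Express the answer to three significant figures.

1.40

The fractional saturations are [S]/(Km+[S]) = 3.85/5.660 = 0.6802 and 36.6/38.41 = 0.9529.
v₂/v₁ is just their ratio: 0.9529/0.6802 = 1.40.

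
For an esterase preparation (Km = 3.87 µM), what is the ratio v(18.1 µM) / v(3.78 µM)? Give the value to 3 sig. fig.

1.67

The fractional saturations are [S]/(Km+[S]) = 3.78/7.650 = 0.4941 and 18.1/21.97 = 0.8239.
v₂/v₁ is just their ratio: 0.8239/0.4941 = 1.67.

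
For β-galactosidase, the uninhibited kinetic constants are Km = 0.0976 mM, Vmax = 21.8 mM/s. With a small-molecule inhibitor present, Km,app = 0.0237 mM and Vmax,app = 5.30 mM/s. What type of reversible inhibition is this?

uncompetitive

Both Km and Vmax decrease by the same factor (~4.11-fold) — characteristic of uncompetitive inhibition.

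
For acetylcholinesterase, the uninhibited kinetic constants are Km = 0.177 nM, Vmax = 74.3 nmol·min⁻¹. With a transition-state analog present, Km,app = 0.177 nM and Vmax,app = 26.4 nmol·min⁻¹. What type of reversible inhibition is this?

noncompetitive

Vmax decreases (74.3 → 26.4 nmol·min⁻¹) while Km is unchanged — pure noncompetitive inhibition.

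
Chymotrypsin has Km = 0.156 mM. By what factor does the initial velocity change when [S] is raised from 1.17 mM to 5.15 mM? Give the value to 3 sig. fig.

Since Vmax cancels, v₂/v₁ = [S]₂(Km+[S]₁) / [S]₁(Km+[S]₂).
= 5.15×(0.156+1.17) / (1.17×(0.156+5.15)) = 6.829/6.208 = 1.10.

1.10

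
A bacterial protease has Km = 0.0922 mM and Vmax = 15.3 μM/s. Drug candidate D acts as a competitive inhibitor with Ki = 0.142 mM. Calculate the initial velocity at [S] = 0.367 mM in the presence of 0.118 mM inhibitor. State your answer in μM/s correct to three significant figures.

α = 1 + [I]/Ki = 1 + 0.118/0.142 = 1.831.
For a competitive inhibitor, Vmax is unchanged and the apparent Km becomes α·Km: Km,app = 0.169 mM, Vmax,app = 15.3 μM/s.
v = Vmax,app·[S]/(Km,app + [S]) = 15.3 × 0.367/(0.169 + 0.367) = 10.5 μM/s.

10.5 μM/s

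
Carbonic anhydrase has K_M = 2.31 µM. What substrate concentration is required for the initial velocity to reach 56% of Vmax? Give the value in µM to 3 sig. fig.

v/Vmax = [S]/(Km+[S]) = 0.56, so [S] = Km·0.56/(1 − 0.56) = 2.31 × 1.273.
[S] = 2.94 µM.

2.94 µM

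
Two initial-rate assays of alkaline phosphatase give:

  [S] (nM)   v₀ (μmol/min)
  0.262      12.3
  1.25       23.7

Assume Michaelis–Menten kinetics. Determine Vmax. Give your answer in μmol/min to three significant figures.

31.4 μmol/min

In reciprocal form, 1/v = (Km/Vmax)·(1/[S]) + 1/Vmax. The two points give (1/[S], 1/v) = (3.817, 0.08130) and (0.8000, 0.04219).
Slope = (0.08130 − 0.04219)/(3.817 − 0.8000) = 0.01296; intercept = 0.08130 − 0.01296×3.817 = 0.03182.
Vmax = 1/intercept = 31.4 μmol/min; Km = slope × Vmax = 0.01296 × 31.4 = 0.407 nM.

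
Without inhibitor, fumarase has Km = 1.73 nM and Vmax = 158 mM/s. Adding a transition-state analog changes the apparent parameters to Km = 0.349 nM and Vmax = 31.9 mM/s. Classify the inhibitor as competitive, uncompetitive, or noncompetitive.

uncompetitive

Both Km and Vmax decrease by the same factor (~4.95-fold) — characteristic of uncompetitive inhibition.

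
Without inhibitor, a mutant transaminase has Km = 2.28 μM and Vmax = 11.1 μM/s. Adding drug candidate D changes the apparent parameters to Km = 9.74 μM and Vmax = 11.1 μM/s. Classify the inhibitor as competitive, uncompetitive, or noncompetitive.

competitive

Km increases (2.28 → 9.74 μM) while Vmax is unchanged — the hallmark of competitive inhibition.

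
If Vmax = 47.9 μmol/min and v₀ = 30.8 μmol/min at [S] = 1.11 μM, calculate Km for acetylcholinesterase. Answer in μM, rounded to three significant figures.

0.616 μM

From v = Vmax[S]/(Km+[S]), Km = [S](Vmax − v)/v.
Km = 1.11 × (47.9 − 30.8) / 30.8 = 18.98/30.8 = 0.616 μM.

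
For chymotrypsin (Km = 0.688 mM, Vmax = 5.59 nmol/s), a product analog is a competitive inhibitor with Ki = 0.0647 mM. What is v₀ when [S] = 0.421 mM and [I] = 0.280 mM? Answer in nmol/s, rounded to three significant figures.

0.576 nmol/s

With α = 1 + [I]/Ki = 1 + 0.280/0.0647 = 5.328, the competitive rate law is v = Vmax[S] / (αKm + [S]).
v = 5.59×0.421 / (5.328×0.688 + 0.421) = 2.353/4.086 = 0.576 nmol/s.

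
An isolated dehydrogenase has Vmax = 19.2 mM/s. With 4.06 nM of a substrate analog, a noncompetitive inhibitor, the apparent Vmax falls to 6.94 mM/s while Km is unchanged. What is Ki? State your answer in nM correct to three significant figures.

2.30 nM

Noncompetitive: Vmax,app = Vmax/α with α = 1 + [I]/Ki.
α = Vmax/Vmax,app = 19.2/6.94 = 2.767.
Since α = 1 + [I]/Ki, [I]/Ki = 2.767 − 1 = 1.767 and Ki = 4.06/1.767 = 2.30 nM.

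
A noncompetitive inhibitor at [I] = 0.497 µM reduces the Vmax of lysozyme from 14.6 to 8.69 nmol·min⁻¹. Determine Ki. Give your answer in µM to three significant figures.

0.731 µM

Noncompetitive: Vmax,app = Vmax/α with α = 1 + [I]/Ki.
α = Vmax/Vmax,app = 14.6/8.69 = 1.680.
Since α = 1 + [I]/Ki, [I]/Ki = 1.680 − 1 = 0.6801 and Ki = 0.497/0.6801 = 0.731 µM.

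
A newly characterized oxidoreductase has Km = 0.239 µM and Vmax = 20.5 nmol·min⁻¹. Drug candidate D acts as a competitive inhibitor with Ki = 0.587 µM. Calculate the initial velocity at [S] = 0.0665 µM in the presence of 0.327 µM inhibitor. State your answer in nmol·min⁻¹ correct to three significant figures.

With α = 1 + [I]/Ki = 1 + 0.327/0.587 = 1.557, the competitive rate law is v = Vmax[S] / (αKm + [S]).
v = 20.5×0.0665 / (1.557×0.239 + 0.0665) = 1.363/0.4386 = 3.11 nmol·min⁻¹.

3.11 nmol·min⁻¹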